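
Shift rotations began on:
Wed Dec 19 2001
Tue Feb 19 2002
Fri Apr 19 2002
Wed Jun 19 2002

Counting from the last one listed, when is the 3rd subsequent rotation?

Each date is the 19th; the gaps (62, 59, 61) track the month lengths.
The rule is the 19th of every 2 months.
Next: August 2002 → Mon Aug 19 2002.
Next: October 2002 → Sat Oct 19 2002.
December 2002: Thu Dec 19 2002.

Thu Dec 19 2002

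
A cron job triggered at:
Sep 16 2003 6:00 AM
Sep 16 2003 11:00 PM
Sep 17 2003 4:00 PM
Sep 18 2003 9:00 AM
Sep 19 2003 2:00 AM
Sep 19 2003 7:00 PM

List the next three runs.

Sep 20 2003 12:00 PM, Sep 21 2003 5:00 AM, Sep 21 2003 10:00 PM

Spacing: 17, 17, 17, 17, 17 h — constant 17 h.
Sep 19 2003 7:00 PM + 17 h = Sep 20 2003 12:00 PM.
Sep 20 2003 12:00 PM + 17 h = Sep 21 2003 5:00 AM.
Sep 21 2003 5:00 AM + 17 h = Sep 21 2003 10:00 PM.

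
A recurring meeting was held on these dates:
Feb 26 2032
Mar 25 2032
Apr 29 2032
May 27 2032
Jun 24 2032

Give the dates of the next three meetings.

These are Thursdays with 28, 35, 28, 28-day gaps.
Each is the final Thursday of its month — Apr 29 2032 is past the 28th, so '4th Thursday' doesn't fit.
Last Thursday of July 2032: Jul 29 2032.
Last Thursday of August 2032: Aug 26 2032.
Last Thursday of September 2032: Sep 30 2032.

Jul 29 2032, Aug 26 2032, Sep 30 2032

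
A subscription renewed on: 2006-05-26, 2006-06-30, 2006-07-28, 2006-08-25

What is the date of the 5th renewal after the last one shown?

2007-01-26

Every date is a Friday; gaps 35, 28, 28 days.
Each is the last Friday of its month (at least one falls on the 29th or later, ruling out '4th Friday').
Last Friday of September 2006: 2006-09-29.
Last Friday of October 2006: 2006-10-27.
November 2006 ends with Friday 2006-11-24.
December 2006 ends with Friday 2006-12-29.
Last Friday of January 2007: 2007-01-26.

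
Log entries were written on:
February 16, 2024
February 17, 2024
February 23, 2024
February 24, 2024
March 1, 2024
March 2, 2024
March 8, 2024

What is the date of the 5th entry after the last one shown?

Every event lands on a Friday or Saturday (gaps cycle 1, 6, 1, 6, 1, 6).
So the schedule is: every Friday and Saturday.
The following Saturday is March 9, 2024.
Next Friday: March 15, 2024.
Next Saturday: March 16, 2024.
The following Friday is March 22, 2024.
Next Saturday: March 23, 2024.

March 23, 2024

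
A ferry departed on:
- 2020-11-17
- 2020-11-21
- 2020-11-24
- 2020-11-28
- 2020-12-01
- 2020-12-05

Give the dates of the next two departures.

The gap pattern 4, 3, 4, 3, 4 repeats every 2 events.
These are the Tuesdays and Saturdays of each week.
Next Tuesday: 2020-12-08.
Next Saturday: 2020-12-12.

2020-12-08, 2020-12-12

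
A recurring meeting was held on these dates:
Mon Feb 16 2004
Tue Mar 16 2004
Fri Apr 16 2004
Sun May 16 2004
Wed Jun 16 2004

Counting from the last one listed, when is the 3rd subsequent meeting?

Each date is the 16th; the gaps (29, 31, 30, 31) track the month lengths.
The rule is the 16th of each month.
Next: July 2004 → Fri Jul 16 2004.
August 2004: Mon Aug 16 2004.
September 2004: Thu Sep 16 2004.

Thu Sep 16 2004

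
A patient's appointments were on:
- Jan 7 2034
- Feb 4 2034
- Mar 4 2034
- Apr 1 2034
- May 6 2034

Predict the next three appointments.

Jun 3 2034, Jul 1 2034, Aug 5 2034

These are Saturdays at 28- or 35-day spacing (28, 28, 28, 35).
The pattern: 1st Saturday of the month.
June 2034 — 1st Saturday is Jun 3 2034.
1st Saturday of July 2034: Jul 1 2034.
1st Saturday of August 2034: Aug 5 2034.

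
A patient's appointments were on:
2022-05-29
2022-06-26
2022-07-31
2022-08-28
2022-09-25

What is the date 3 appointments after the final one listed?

2022-12-25

All Sundays; the gaps (28, 35, 28, 28) vary with month length.
This is the last Sunday of each month.
October 2022 ends with Sunday 2022-10-30.
Last Sunday of November 2022: 2022-11-27.
Last Sunday of December 2022: 2022-12-25.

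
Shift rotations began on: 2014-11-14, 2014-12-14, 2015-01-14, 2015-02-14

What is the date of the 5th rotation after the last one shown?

2015-07-14

Each date is the 14th; the gaps (30, 31, 31) track the month lengths.
The rule is the 14th of each month.
March 2015: 2015-03-14.
April 2015: 2015-04-14.
Next: May 2015 → 2015-05-14.
June 2015: 2015-06-14.
July 2015: 2015-07-14.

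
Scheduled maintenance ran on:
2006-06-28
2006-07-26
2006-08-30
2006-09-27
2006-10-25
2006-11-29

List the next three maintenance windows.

2006-12-27, 2007-01-31, 2007-02-28

All Wednesdays; the gaps (28, 35, 28, 28, 35) vary with month length.
This is the last Wednesday of each month.
Last Wednesday of December 2006: 2006-12-27.
Last Wednesday of January 2007: 2007-01-31.
February 2007 ends with Wednesday 2007-02-28.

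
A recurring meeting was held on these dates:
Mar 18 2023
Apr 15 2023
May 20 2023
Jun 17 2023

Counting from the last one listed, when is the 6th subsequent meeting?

Gaps: 28, 35, 28 days — a mix of 28 and 35. Every date is a Saturday.
Each is the 3rd Saturday of its month.
July 2023 — 3rd Saturday is Jul 15 2023.
3rd Saturday of August 2023: Aug 19 2023.
September 2023 — 3rd Saturday is Sep 16 2023.
3rd Saturday of October 2023: Oct 21 2023.
November 2023 — 3rd Saturday is Nov 18 2023.
December 2023 — 3rd Saturday is Dec 16 2023.

Dec 16 2023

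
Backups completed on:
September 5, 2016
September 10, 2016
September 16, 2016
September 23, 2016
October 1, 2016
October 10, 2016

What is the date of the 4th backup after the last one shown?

The spacing grows by 1 each time: 5, 6, 7, 8, 9 days.
Next gap: 10 days. October 10, 2016 + 10 days = October 20, 2016.
Next gap: 11 days. October 20, 2016 + 11 days = October 31, 2016.
Next gap: 12 days. October 31, 2016 + 12 days = November 12, 2016.
Next gap: 13 days. November 12, 2016 + 13 days = November 25, 2016.

November 25, 2016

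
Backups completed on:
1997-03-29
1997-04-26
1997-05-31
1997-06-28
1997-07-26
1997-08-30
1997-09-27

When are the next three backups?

1997-10-25, 1997-11-29, 1997-12-27

These are Saturdays with 28, 35, 28, 28, 35, 28-day gaps.
Each is the final Saturday of its month — 1997-03-29 is past the 28th, so '4th Saturday' doesn't fit.
Last Saturday of October 1997: 1997-10-25.
November 1997 ends with Saturday 1997-11-29.
December 1997 ends with Saturday 1997-12-27.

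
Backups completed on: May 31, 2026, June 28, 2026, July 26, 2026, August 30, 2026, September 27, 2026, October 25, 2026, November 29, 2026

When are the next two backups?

Every date is a Sunday; gaps 28, 28, 35, 28, 28, 35 days.
Each is the last Sunday of its month (at least one falls on the 29th or later, ruling out '4th Sunday').
Last Sunday of December 2026: December 27, 2026.
Last Sunday of January 2027: January 31, 2027.

December 27, 2026; January 31, 2027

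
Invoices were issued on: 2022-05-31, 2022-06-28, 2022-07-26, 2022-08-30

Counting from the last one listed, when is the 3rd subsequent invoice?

These are Tuesdays with 28, 28, 35-day gaps.
Each is the final Tuesday of its month — 2022-05-31 is past the 28th, so '4th Tuesday' doesn't fit.
Last Tuesday of September 2022: 2022-09-27.
October 2022 ends with Tuesday 2022-10-25.
November 2022 ends with Tuesday 2022-11-29.

2022-11-29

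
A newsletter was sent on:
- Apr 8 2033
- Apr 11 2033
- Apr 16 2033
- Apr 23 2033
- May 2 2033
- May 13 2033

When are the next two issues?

Intervals are 3, 5, 7, 9, 11 days — an arithmetic progression with common difference 2.
Next gap: 13 days. May 13 2033 + 13 days = May 26 2033.
Next gap: 15 days. May 26 2033 + 15 days = Jun 10 2033.

May 26 2033, Jun 10 2033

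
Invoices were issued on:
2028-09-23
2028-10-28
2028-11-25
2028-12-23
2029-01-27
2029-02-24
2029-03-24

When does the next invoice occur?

All dates are Saturdays, 35, 28, 28, 35, 28, 28 days apart.
Specifically, the 4th Saturday of each month.
4th Saturday of April 2029: 2029-04-28.

2029-04-28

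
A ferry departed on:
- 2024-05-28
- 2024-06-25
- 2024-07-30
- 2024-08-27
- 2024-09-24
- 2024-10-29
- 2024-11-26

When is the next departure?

These are Tuesdays with 28, 35, 28, 28, 35, 28-day gaps.
Each is the final Tuesday of its month — 2024-07-30 is past the 28th, so '4th Tuesday' doesn't fit.
December 2024 ends with Tuesday 2024-12-31.

2024-12-31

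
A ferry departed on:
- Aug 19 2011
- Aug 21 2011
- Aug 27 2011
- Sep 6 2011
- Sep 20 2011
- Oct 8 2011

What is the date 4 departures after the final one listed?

Jan 28 2012

The spacing grows by 4 each time: 2, 6, 10, 14, 18 days.
Next gap: 22 days. Oct 8 2011 + 22 days = Oct 30 2011.
Next gap: 26 days. Oct 30 2011 + 26 days = Nov 25 2011.
Next gap: 30 days. Nov 25 2011 + 30 days = Dec 25 2011.
Next gap: 34 days. Dec 25 2011 + 34 days = Jan 28 2012.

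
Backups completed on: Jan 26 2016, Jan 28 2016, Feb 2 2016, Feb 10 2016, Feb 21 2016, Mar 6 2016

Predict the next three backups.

Mar 23 2016, Apr 12 2016, May 5 2016

The spacing grows by 3 each time: 2, 5, 8, 11, 14 days.
Next gap: 17 days. Mar 6 2016 + 17 days = Mar 23 2016.
Next gap: 20 days. Mar 23 2016 + 20 days = Apr 12 2016.
Next gap: 23 days. Apr 12 2016 + 23 days = May 5 2016.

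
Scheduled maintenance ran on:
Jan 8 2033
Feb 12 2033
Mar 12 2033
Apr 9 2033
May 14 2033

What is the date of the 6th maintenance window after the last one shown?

These are Saturdays at 28- or 35-day spacing (35, 28, 28, 35).
The pattern: 2nd Saturday of the month.
2nd Saturday of June 2033: Jun 11 2033.
2nd Saturday of July 2033: Jul 9 2033.
2nd Saturday of August 2033: Aug 13 2033.
September 2033 — 2nd Saturday is Sep 10 2033.
2nd Saturday of October 2033: Oct 8 2033.
2nd Saturday of November 2033: Nov 12 2033.

Nov 12 2033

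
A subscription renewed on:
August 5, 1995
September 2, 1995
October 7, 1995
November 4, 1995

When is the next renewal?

Gaps: 28, 35, 28 days — a mix of 28 and 35. Every date is a Saturday.
Each is the 1st Saturday of its month.
December 1995 — 1st Saturday is December 2, 1995.

December 2, 1995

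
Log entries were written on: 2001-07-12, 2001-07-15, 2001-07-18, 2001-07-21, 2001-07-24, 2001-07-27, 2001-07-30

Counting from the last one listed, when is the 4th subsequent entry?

2001-08-11

The spacing is 3, 3, 3, 3, 3, 3 days — always 3 days.
2001-07-30 + 3 days = 2001-08-02.
2001-08-02 + 3 days = 2001-08-05.
2001-08-05 + 3 days = 2001-08-08.
2001-08-08 + 3 days = 2001-08-11.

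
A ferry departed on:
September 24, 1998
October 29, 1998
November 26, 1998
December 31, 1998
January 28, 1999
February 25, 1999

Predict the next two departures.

All Thursdays; the gaps (35, 28, 35, 28, 28) vary with month length.
This is the last Thursday of each month.
Last Thursday of March 1999: March 25, 1999.
Last Thursday of April 1999: April 29, 1999.

March 25, 1999; April 29, 1999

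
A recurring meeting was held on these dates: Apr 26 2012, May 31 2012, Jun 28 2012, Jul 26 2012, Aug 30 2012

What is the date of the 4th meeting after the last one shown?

Dec 27 2012

All Thursdays; the gaps (35, 28, 28, 35) vary with month length.
This is the last Thursday of each month.
Last Thursday of September 2012: Sep 27 2012.
Last Thursday of October 2012: Oct 25 2012.
November 2012 ends with Thursday Nov 29 2012.
Last Thursday of December 2012: Dec 27 2012.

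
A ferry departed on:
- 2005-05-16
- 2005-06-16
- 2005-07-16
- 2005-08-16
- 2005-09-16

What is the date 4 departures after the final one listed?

2006-01-16

Each date is the 16th; the gaps (31, 30, 31, 31) track the month lengths.
The rule is the 16th of each month.
October 2005: 2005-10-16.
Next: November 2005 → 2005-11-16.
Next: December 2005 → 2005-12-16.
Next: January 2006 → 2006-01-16.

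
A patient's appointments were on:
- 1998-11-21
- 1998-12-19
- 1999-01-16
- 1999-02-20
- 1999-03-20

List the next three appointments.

1999-04-17, 1999-05-15, 1999-06-19

Gaps: 28, 28, 35, 28 days — a mix of 28 and 35. Every date is a Saturday.
Each is the 3rd Saturday of its month.
3rd Saturday of April 1999: 1999-04-17.
3rd Saturday of May 1999: 1999-05-15.
June 1999 — 3rd Saturday is 1999-06-19.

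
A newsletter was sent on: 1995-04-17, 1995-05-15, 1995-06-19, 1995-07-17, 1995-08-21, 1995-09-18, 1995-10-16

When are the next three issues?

All dates are Mondays, 28, 35, 28, 35, 28, 28 days apart.
Specifically, the 3rd Monday of each month.
November 1995 — 3rd Monday is 1995-11-20.
3rd Monday of December 1995: 1995-12-18.
January 1996 — 3rd Monday is 1996-01-15.

1995-11-20, 1995-12-18, 1996-01-15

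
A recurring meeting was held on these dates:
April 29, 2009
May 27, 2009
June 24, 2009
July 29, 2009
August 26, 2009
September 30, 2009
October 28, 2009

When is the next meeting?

Every date is a Wednesday; gaps 28, 28, 35, 28, 35, 28 days.
Each is the last Wednesday of its month (at least one falls on the 29th or later, ruling out '4th Wednesday').
Last Wednesday of November 2009: November 25, 2009.

November 25, 2009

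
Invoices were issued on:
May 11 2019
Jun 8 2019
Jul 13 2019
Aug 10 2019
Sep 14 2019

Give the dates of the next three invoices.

These are Saturdays at 28- or 35-day spacing (28, 35, 28, 35).
The pattern: 2nd Saturday of the month.
2nd Saturday of October 2019: Oct 12 2019.
2nd Saturday of November 2019: Nov 9 2019.
2nd Saturday of December 2019: Dec 14 2019.

Oct 12 2019, Nov 9 2019, Dec 14 2019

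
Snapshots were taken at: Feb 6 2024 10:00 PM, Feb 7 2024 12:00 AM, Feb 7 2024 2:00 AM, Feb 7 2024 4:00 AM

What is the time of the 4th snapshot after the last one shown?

Spacing: 2, 2, 2 h — constant 2 h.
Feb 7 2024 4:00 AM + 2 h = Feb 7 2024 6:00 AM.
Feb 7 2024 6:00 AM + 2 h = Feb 7 2024 8:00 AM.
Feb 7 2024 8:00 AM + 2 h = Feb 7 2024 10:00 AM.
Feb 7 2024 10:00 AM + 2 h = Feb 7 2024 12:00 PM.

Feb 7 2024 12:00 PM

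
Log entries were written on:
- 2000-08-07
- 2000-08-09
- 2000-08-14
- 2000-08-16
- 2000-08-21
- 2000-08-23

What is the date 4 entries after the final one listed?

2000-09-06

Every event lands on a Monday or Wednesday (gaps cycle 2, 5, 2, 5, 2).
So the schedule is: every Monday and Wednesday.
Next Monday: 2000-08-28.
Next Wednesday: 2000-08-30.
Next Monday: 2000-09-04.
The following Wednesday is 2000-09-06.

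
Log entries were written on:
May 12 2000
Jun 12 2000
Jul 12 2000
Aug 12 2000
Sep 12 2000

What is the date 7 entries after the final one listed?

Each date is the 12th; the gaps (31, 30, 31, 31) track the month lengths.
The rule is the 12th of each month.
Next: October 2000 → Oct 12 2000.
November 2000: Nov 12 2000.
Next: December 2000 → Dec 12 2000.
Next: January 2001 → Jan 12 2001.
February 2001: Feb 12 2001.
March 2001: Mar 12 2001.
Next: April 2001 → Apr 12 2001.

Apr 12 2001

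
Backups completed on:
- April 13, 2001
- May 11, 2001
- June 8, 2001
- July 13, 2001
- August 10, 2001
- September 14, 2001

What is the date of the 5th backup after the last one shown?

These are Fridays at 28- or 35-day spacing (28, 28, 35, 28, 35).
The pattern: 2nd Friday of the month.
October 2001 — 2nd Friday is October 12, 2001.
November 2001 — 2nd Friday is November 9, 2001.
December 2001 — 2nd Friday is December 14, 2001.
2nd Friday of January 2002: January 11, 2002.
February 2002 — 2nd Friday is February 8, 2002.

February 8, 2002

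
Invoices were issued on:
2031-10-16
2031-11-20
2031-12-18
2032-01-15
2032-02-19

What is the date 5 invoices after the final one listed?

2032-07-15

Gaps: 35, 28, 28, 35 days — a mix of 28 and 35. Every date is a Thursday.
Each is the 3rd Thursday of its month.
March 2032 — 3rd Thursday is 2032-03-18.
3rd Thursday of April 2032: 2032-04-15.
3rd Thursday of May 2032: 2032-05-20.
June 2032 — 3rd Thursday is 2032-06-17.
3rd Thursday of July 2032: 2032-07-15.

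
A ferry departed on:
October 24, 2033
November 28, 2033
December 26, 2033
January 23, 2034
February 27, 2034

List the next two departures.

Gaps: 35, 28, 28, 35 days — a mix of 28 and 35. Every date is a Monday.
Each is the 4th Monday of its month.
4th Monday of March 2034: March 27, 2034.
April 2034 — 4th Monday is April 24, 2034.

March 27, 2034; April 24, 2034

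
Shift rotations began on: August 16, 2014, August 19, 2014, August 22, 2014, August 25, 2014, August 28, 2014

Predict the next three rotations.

Gaps between consecutive events: 3, 3, 3, 3 days — a constant 3-day interval.
August 28, 2014 + 3 days = August 31, 2014.
August 31, 2014 + 3 days = September 3, 2014.
September 3, 2014 + 3 days = September 6, 2014.

August 31, 2014; September 3, 2014; September 6, 2014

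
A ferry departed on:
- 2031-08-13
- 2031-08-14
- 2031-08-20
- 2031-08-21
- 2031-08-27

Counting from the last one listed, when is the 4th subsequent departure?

The gap pattern 1, 6, 1, 6 repeats every 2 events.
These are the Wednesdays and Thursdays of each week.
Next Thursday: 2031-08-28.
Next Wednesday: 2031-09-03.
The following Thursday is 2031-09-04.
Next Wednesday: 2031-09-10.

2031-09-10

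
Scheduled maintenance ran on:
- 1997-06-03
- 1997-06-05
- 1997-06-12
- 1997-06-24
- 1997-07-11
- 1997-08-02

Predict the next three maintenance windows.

1997-08-29, 1997-09-30, 1997-11-06

The spacing grows by 5 each time: 2, 7, 12, 17, 22 days.
Next gap: 27 days. 1997-08-02 + 27 days = 1997-08-29.
Next gap: 32 days. 1997-08-29 + 32 days = 1997-09-30.
Next gap: 37 days. 1997-09-30 + 37 days = 1997-11-06.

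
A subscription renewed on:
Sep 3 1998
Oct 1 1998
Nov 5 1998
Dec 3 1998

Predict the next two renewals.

These are Thursdays at 28- or 35-day spacing (28, 35, 28).
The pattern: 1st Thursday of the month.
January 1999 — 1st Thursday is Jan 7 1999.
1st Thursday of February 1999: Feb 4 1999.

Jan 7 1999, Feb 4 1999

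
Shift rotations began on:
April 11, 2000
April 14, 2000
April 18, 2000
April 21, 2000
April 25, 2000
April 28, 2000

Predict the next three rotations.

Gaps: 3, 4, 3, 4, 3 days — not constant, but cyclic with period 2.
The events fall on every Tuesday and Friday.
Next Tuesday: May 2, 2000.
The following Friday is May 5, 2000.
The following Tuesday is May 9, 2000.

May 2, 2000; May 5, 2000; May 9, 2000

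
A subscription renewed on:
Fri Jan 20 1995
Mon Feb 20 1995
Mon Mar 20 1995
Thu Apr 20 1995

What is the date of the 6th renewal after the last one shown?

Fri Oct 20 1995

Each date is the 20th; the gaps (31, 28, 31) track the month lengths.
The rule is the 20th of each month.
May 1995: Sat May 20 1995.
June 1995: Tue Jun 20 1995.
July 1995: Thu Jul 20 1995.
August 1995: Sun Aug 20 1995.
September 1995: Wed Sep 20 1995.
October 1995: Fri Oct 20 1995.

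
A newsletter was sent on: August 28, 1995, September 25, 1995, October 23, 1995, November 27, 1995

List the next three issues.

December 25, 1995; January 22, 1996; February 26, 1996

Gaps: 28, 28, 35 days — a mix of 28 and 35. Every date is a Monday.
Each is the 4th Monday of its month.
December 1995 — 4th Monday is December 25, 1995.
January 1996 — 4th Monday is January 22, 1996.
4th Monday of February 1996: February 26, 1996.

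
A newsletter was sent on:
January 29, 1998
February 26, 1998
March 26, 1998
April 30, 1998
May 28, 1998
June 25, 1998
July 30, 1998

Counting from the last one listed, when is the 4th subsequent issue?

November 26, 1998

Every date is a Thursday; gaps 28, 28, 35, 28, 28, 35 days.
Each is the last Thursday of its month (at least one falls on the 29th or later, ruling out '4th Thursday').
Last Thursday of August 1998: August 27, 1998.
September 1998 ends with Thursday September 24, 1998.
Last Thursday of October 1998: October 29, 1998.
Last Thursday of November 1998: November 26, 1998.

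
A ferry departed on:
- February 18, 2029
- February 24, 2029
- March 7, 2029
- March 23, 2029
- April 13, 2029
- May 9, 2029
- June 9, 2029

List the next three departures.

July 15, 2029; August 25, 2029; October 10, 2029

Gaps: 6, 11, 16, 21, 26, 31 days — each gap is 5 larger than the previous one.
Next gap: 36 days. June 9, 2029 + 36 days = July 15, 2029.
Next gap: 41 days. July 15, 2029 + 41 days = August 25, 2029.
Next gap: 46 days. August 25, 2029 + 46 days = October 10, 2029.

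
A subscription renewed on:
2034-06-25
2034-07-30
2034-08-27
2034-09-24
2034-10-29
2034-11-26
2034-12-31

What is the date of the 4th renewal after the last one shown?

Every date is a Sunday; gaps 35, 28, 28, 35, 28, 35 days.
Each is the last Sunday of its month (at least one falls on the 29th or later, ruling out '4th Sunday').
January 2035 ends with Sunday 2035-01-28.
February 2035 ends with Sunday 2035-02-25.
Last Sunday of March 2035: 2035-03-25.
Last Sunday of April 2035: 2035-04-29.

2035-04-29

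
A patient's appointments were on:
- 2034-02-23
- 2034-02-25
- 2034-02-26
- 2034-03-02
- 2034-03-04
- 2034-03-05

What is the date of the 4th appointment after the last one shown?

2034-03-16

The gap pattern 2, 1, 4, 2, 1 repeats every 3 events.
These are the Thursdays, Saturdays and Sundays of each week.
Next Thursday: 2034-03-09.
The following Saturday is 2034-03-11.
Next Sunday: 2034-03-12.
Next Thursday: 2034-03-16.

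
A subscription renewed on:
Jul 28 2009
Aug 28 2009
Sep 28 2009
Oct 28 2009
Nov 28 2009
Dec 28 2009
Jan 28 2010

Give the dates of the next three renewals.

Gaps: 31, 31, 30, 31, 30, 31 days — not constant. Every event is on the 28th of the month.
Pattern: the 28th of each month.
February 2010: Feb 28 2010.
March 2010: Mar 28 2010.
April 2010: Apr 28 2010.

Feb 28 2010, Mar 28 2010, Apr 28 2010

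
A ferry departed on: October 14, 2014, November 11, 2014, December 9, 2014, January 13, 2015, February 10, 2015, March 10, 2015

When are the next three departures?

These are Tuesdays at 28- or 35-day spacing (28, 28, 35, 28, 28).
The pattern: 2nd Tuesday of the month.
2nd Tuesday of April 2015: April 14, 2015.
May 2015 — 2nd Tuesday is May 12, 2015.
2nd Tuesday of June 2015: June 9, 2015.

April 14, 2015; May 12, 2015; June 9, 2015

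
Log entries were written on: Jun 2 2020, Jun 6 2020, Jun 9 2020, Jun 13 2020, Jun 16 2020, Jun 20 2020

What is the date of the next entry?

Jun 23 2020

The gap pattern 4, 3, 4, 3, 4 repeats every 2 events.
These are the Tuesdays and Saturdays of each week.
Next Tuesday: Jun 23 2020.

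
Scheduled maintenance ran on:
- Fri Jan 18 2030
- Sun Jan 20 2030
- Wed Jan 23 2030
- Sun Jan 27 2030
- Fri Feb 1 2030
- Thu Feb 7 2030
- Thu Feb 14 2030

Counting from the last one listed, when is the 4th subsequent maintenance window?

Sun Mar 24 2030

The spacing grows by 1 each time: 2, 3, 4, 5, 6, 7 days.
Next gap: 8 days. Thu Feb 14 2030 + 8 days = Fri Feb 22 2030.
Next gap: 9 days. Fri Feb 22 2030 + 9 days = Sun Mar 3 2030.
Next gap: 10 days. Sun Mar 3 2030 + 10 days = Wed Mar 13 2030.
Next gap: 11 days. Wed Mar 13 2030 + 11 days = Sun Mar 24 2030.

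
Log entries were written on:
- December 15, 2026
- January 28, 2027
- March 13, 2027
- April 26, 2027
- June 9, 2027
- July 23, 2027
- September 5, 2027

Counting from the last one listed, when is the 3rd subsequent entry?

January 15, 2028

Every event comes 44 days after the last (44, 44, 44, 44, 44, 44).
September 5, 2027 + 44 days = October 19, 2027.
October 19, 2027 + 44 days = December 2, 2027.
December 2, 2027 + 44 days = January 15, 2028.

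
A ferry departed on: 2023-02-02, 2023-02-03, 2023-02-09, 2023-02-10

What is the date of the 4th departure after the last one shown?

The gap pattern 1, 6, 1 repeats every 2 events.
These are the Thursdays and Fridays of each week.
The following Thursday is 2023-02-16.
Next Friday: 2023-02-17.
Next Thursday: 2023-02-23.
The following Friday is 2023-02-24.

2023-02-24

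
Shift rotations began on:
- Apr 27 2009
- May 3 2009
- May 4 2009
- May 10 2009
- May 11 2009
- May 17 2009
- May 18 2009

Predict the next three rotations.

May 24 2009, May 25 2009, May 31 2009

Every event lands on a Monday or Sunday (gaps cycle 6, 1, 6, 1, 6, 1).
So the schedule is: every Monday and Sunday.
The following Sunday is May 24 2009.
The following Monday is May 25 2009.
Next Sunday: May 31 2009.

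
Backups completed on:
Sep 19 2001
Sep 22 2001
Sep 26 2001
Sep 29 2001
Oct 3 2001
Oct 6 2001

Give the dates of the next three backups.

Oct 10 2001, Oct 13 2001, Oct 17 2001

Gaps: 3, 4, 3, 4, 3 days — not constant, but cyclic with period 2.
The events fall on every Wednesday and Saturday.
The following Wednesday is Oct 10 2001.
The following Saturday is Oct 13 2001.
Next Wednesday: Oct 17 2001.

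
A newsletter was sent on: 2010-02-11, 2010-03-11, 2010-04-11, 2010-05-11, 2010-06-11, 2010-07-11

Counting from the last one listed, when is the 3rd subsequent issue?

2010-10-11

Each date is the 11th; the gaps (28, 31, 30, 31, 30) track the month lengths.
The rule is the 11th of each month.
August 2010: 2010-08-11.
Next: September 2010 → 2010-09-11.
Next: October 2010 → 2010-10-11.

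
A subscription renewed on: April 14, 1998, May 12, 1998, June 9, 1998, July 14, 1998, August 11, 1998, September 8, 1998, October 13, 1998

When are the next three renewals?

Gaps: 28, 28, 35, 28, 28, 35 days — a mix of 28 and 35. Every date is a Tuesday.
Each is the 2nd Tuesday of its month.
November 1998 — 2nd Tuesday is November 10, 1998.
December 1998 — 2nd Tuesday is December 8, 1998.
January 1999 — 2nd Tuesday is January 12, 1999.

November 10, 1998; December 8, 1998; January 12, 1999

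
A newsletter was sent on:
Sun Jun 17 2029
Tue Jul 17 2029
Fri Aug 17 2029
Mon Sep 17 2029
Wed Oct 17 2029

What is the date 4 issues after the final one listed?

Sun Feb 17 2030

Each date is the 17th; the gaps (30, 31, 31, 30) track the month lengths.
The rule is the 17th of each month.
Next: November 2029 → Sat Nov 17 2029.
December 2029: Mon Dec 17 2029.
January 2030: Thu Jan 17 2030.
Next: February 2030 → Sun Feb 17 2030.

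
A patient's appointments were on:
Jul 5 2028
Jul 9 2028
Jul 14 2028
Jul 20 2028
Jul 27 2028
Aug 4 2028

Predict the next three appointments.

The spacing grows by 1 each time: 4, 5, 6, 7, 8 days.
Next gap: 9 days. Aug 4 2028 + 9 days = Aug 13 2028.
Next gap: 10 days. Aug 13 2028 + 10 days = Aug 23 2028.
Next gap: 11 days. Aug 23 2028 + 11 days = Sep 3 2028.

Aug 13 2028, Aug 23 2028, Sep 3 2028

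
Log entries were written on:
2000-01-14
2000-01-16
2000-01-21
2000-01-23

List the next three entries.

The gap pattern 2, 5, 2 repeats every 2 events.
These are the Fridays and Sundays of each week.
Next Friday: 2000-01-28.
The following Sunday is 2000-01-30.
Next Friday: 2000-02-04.

2000-01-28, 2000-01-30, 2000-02-04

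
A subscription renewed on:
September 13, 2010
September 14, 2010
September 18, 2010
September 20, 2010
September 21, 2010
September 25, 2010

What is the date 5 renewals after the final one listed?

October 5, 2010

Every event lands on a Monday or Tuesday or Saturday (gaps cycle 1, 4, 2, 1, 4).
So the schedule is: every Monday, Tuesday and Saturday.
Next Monday: September 27, 2010.
The following Tuesday is September 28, 2010.
The following Saturday is October 2, 2010.
Next Monday: October 4, 2010.
The following Tuesday is October 5, 2010.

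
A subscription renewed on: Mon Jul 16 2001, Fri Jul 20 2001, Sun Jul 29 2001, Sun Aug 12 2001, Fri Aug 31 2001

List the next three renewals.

Gaps: 4, 9, 14, 19 days — each gap is 5 larger than the previous one.
Next gap: 24 days. Fri Aug 31 2001 + 24 days = Mon Sep 24 2001.
Next gap: 29 days. Mon Sep 24 2001 + 29 days = Tue Oct 23 2001.
Next gap: 34 days. Tue Oct 23 2001 + 34 days = Mon Nov 26 2001.

Mon Sep 24 2001, Tue Oct 23 2001, Mon Nov 26 2001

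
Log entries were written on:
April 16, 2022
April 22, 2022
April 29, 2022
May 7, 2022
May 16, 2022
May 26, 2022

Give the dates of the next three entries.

June 6, 2022; June 18, 2022; July 1, 2022

Intervals are 6, 7, 8, 9, 10 days — an arithmetic progression with common difference 1.
Next gap: 11 days. May 26, 2022 + 11 days = June 6, 2022.
Next gap: 12 days. June 6, 2022 + 12 days = June 18, 2022.
Next gap: 13 days. June 18, 2022 + 13 days = July 1, 2022.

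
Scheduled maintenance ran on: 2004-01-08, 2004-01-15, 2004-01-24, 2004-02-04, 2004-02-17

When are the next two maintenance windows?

Intervals are 7, 9, 11, 13 days — an arithmetic progression with common difference 2.
Next gap: 15 days. 2004-02-17 + 15 days = 2004-03-03.
Next gap: 17 days. 2004-03-03 + 17 days = 2004-03-20.

2004-03-03, 2004-03-20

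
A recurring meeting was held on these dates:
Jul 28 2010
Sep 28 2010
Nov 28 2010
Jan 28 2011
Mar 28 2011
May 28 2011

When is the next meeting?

Jul 28 2011

Gaps: 62, 61, 61, 59, 61 days — not constant. Every event is on the 28th of the month.
Pattern: the 28th of every 2 months.
Next: July 2011 → Jul 28 2011.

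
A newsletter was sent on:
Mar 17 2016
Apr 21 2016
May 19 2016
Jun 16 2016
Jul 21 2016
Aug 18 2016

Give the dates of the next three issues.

Sep 15 2016, Oct 20 2016, Nov 17 2016

Gaps: 35, 28, 28, 35, 28 days — a mix of 28 and 35. Every date is a Thursday.
Each is the 3rd Thursday of its month.
September 2016 — 3rd Thursday is Sep 15 2016.
October 2016 — 3rd Thursday is Oct 20 2016.
November 2016 — 3rd Thursday is Nov 17 2016.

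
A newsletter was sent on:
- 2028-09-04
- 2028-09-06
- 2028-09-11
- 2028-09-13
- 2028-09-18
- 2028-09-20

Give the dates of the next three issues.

Every event lands on a Monday or Wednesday (gaps cycle 2, 5, 2, 5, 2).
So the schedule is: every Monday and Wednesday.
Next Monday: 2028-09-25.
Next Wednesday: 2028-09-27.
The following Monday is 2028-10-02.

2028-09-25, 2028-09-27, 2028-10-02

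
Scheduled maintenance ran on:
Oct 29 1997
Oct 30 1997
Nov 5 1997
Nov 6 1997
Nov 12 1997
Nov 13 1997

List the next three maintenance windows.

Nov 19 1997, Nov 20 1997, Nov 26 1997

Every event lands on a Wednesday or Thursday (gaps cycle 1, 6, 1, 6, 1).
So the schedule is: every Wednesday and Thursday.
The following Wednesday is Nov 19 1997.
Next Thursday: Nov 20 1997.
The following Wednesday is Nov 26 1997.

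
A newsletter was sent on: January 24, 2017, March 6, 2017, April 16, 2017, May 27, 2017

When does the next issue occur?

July 7, 2017

The spacing is 41, 41, 41 days — always 41 days.
May 27, 2017 + 41 days = July 7, 2017.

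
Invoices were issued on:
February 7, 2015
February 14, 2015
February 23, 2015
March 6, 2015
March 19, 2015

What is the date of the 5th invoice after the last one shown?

June 22, 2015

Gaps: 7, 9, 11, 13 days — each gap is 2 larger than the previous one.
Next gap: 15 days. March 19, 2015 + 15 days = April 3, 2015.
Next gap: 17 days. April 3, 2015 + 17 days = April 20, 2015.
Next gap: 19 days. April 20, 2015 + 19 days = May 9, 2015.
Next gap: 21 days. May 9, 2015 + 21 days = May 30, 2015.
Next gap: 23 days. May 30, 2015 + 23 days = June 22, 2015.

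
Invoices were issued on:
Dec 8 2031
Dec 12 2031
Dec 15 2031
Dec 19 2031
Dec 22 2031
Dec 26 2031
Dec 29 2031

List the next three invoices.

Jan 2 2032, Jan 5 2032, Jan 9 2032

Every event lands on a Monday or Friday (gaps cycle 4, 3, 4, 3, 4, 3).
So the schedule is: every Monday and Friday.
The following Friday is Jan 2 2032.
The following Monday is Jan 5 2032.
Next Friday: Jan 9 2032.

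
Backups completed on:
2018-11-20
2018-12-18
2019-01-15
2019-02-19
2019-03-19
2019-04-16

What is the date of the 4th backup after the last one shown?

All dates are Tuesdays, 28, 28, 35, 28, 28 days apart.
Specifically, the 3rd Tuesday of each month.
May 2019 — 3rd Tuesday is 2019-05-21.
June 2019 — 3rd Tuesday is 2019-06-18.
July 2019 — 3rd Tuesday is 2019-07-16.
3rd Tuesday of August 2019: 2019-08-20.

2019-08-20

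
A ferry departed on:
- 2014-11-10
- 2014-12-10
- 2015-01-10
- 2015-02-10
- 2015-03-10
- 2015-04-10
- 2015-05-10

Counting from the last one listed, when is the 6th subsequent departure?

2015-11-10

The day-of-month is always 10 (30, 31, 31, 28, 31, 30 days between events).
So this recurs on the 10th of each month.
June 2015: 2015-06-10.
Next: July 2015 → 2015-07-10.
August 2015: 2015-08-10.
Next: September 2015 → 2015-09-10.
October 2015: 2015-10-10.
Next: November 2015 → 2015-11-10.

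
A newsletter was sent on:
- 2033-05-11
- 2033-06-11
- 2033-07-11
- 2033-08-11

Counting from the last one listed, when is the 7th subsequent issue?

Gaps: 31, 30, 31 days — not constant. Every event is on the 11th of the month.
Pattern: the 11th of each month.
Next: September 2033 → 2033-09-11.
October 2033: 2033-10-11.
November 2033: 2033-11-11.
December 2033: 2033-12-11.
Next: January 2034 → 2034-01-11.
Next: February 2034 → 2034-02-11.
March 2034: 2034-03-11.

2034-03-11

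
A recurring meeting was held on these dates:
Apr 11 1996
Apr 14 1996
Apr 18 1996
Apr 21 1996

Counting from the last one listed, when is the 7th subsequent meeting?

May 16 1996

Every event lands on a Thursday or Sunday (gaps cycle 3, 4, 3).
So the schedule is: every Thursday and Sunday.
Next Thursday: Apr 25 1996.
Next Sunday: Apr 28 1996.
The following Thursday is May 2 1996.
The following Sunday is May 5 1996.
Next Thursday: May 9 1996.
Next Sunday: May 12 1996.
Next Thursday: May 16 1996.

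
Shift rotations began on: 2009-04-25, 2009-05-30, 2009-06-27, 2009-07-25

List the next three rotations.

2009-08-29, 2009-09-26, 2009-10-31

Every date is a Saturday; gaps 35, 28, 28 days.
Each is the last Saturday of its month (at least one falls on the 29th or later, ruling out '4th Saturday').
August 2009 ends with Saturday 2009-08-29.
September 2009 ends with Saturday 2009-09-26.
October 2009 ends with Saturday 2009-10-31.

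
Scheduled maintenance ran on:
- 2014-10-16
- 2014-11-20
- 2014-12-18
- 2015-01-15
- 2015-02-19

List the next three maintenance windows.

2015-03-19, 2015-04-16, 2015-05-21

All dates are Thursdays, 35, 28, 28, 35 days apart.
Specifically, the 3rd Thursday of each month.
3rd Thursday of March 2015: 2015-03-19.
3rd Thursday of April 2015: 2015-04-16.
May 2015 — 3rd Thursday is 2015-05-21.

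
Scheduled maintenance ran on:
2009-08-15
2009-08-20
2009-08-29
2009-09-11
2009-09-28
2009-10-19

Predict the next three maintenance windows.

2009-11-13, 2009-12-12, 2010-01-14

Intervals are 5, 9, 13, 17, 21 days — an arithmetic progression with common difference 4.
Next gap: 25 days. 2009-10-19 + 25 days = 2009-11-13.
Next gap: 29 days. 2009-11-13 + 29 days = 2009-12-12.
Next gap: 33 days. 2009-12-12 + 33 days = 2010-01-14.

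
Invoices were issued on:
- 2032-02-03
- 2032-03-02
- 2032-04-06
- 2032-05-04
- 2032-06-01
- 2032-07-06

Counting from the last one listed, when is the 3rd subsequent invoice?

All dates are Tuesdays, 28, 35, 28, 28, 35 days apart.
Specifically, the 1st Tuesday of each month.
August 2032 — 1st Tuesday is 2032-08-03.
September 2032 — 1st Tuesday is 2032-09-07.
October 2032 — 1st Tuesday is 2032-10-05.

2032-10-05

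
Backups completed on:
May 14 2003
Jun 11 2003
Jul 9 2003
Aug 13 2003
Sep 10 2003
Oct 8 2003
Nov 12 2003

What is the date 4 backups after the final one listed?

These are Wednesdays at 28- or 35-day spacing (28, 28, 35, 28, 28, 35).
The pattern: 2nd Wednesday of the month.
December 2003 — 2nd Wednesday is Dec 10 2003.
2nd Wednesday of January 2004: Jan 14 2004.
2nd Wednesday of February 2004: Feb 11 2004.
2nd Wednesday of March 2004: Mar 10 2004.

Mar 10 2004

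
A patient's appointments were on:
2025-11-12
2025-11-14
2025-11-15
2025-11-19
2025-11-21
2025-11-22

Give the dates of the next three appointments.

Every event lands on a Wednesday or Friday or Saturday (gaps cycle 2, 1, 4, 2, 1).
So the schedule is: every Wednesday, Friday and Saturday.
Next Wednesday: 2025-11-26.
The following Friday is 2025-11-28.
The following Saturday is 2025-11-29.

2025-11-26, 2025-11-28, 2025-11-29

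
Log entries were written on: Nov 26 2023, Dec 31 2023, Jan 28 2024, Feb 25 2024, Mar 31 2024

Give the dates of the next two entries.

Apr 28 2024, May 26 2024

All Sundays; the gaps (35, 28, 28, 35) vary with month length.
This is the last Sunday of each month.
April 2024 ends with Sunday Apr 28 2024.
Last Sunday of May 2024: May 26 2024.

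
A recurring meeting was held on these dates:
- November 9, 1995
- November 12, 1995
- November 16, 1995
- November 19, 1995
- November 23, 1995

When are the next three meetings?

Every event lands on a Thursday or Sunday (gaps cycle 3, 4, 3, 4).
So the schedule is: every Thursday and Sunday.
The following Sunday is November 26, 1995.
The following Thursday is November 30, 1995.
Next Sunday: December 3, 1995.

November 26, 1995; November 30, 1995; December 3, 1995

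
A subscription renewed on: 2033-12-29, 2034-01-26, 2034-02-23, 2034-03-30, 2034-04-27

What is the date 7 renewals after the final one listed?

These are Thursdays with 28, 28, 35, 28-day gaps.
Each is the final Thursday of its month — 2033-12-29 is past the 28th, so '4th Thursday' doesn't fit.
Last Thursday of May 2034: 2034-05-25.
June 2034 ends with Thursday 2034-06-29.
Last Thursday of July 2034: 2034-07-27.
Last Thursday of August 2034: 2034-08-31.
Last Thursday of September 2034: 2034-09-28.
Last Thursday of October 2034: 2034-10-26.
November 2034 ends with Thursday 2034-11-30.

2034-11-30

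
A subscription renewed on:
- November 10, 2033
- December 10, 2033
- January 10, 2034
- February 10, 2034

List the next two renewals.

Each date is the 10th; the gaps (30, 31, 31) track the month lengths.
The rule is the 10th of each month.
Next: March 2034 → March 10, 2034.
April 2034: April 10, 2034.

March 10, 2034; April 10, 2034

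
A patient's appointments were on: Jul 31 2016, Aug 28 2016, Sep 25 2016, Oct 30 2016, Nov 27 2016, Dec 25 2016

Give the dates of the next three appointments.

All Sundays; the gaps (28, 28, 35, 28, 28) vary with month length.
This is the last Sunday of each month.
January 2017 ends with Sunday Jan 29 2017.
Last Sunday of February 2017: Feb 26 2017.
March 2017 ends with Sunday Mar 26 2017.

Jan 29 2017, Feb 26 2017, Mar 26 2017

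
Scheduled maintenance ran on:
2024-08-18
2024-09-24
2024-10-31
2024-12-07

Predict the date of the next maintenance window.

The spacing is 37, 37, 37 days — always 37 days.
2024-12-07 + 37 days = 2025-01-13.

2025-01-13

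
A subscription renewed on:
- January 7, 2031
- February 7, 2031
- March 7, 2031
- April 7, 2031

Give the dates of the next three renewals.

The day-of-month is always 7 (31, 28, 31 days between events).
So this recurs on the 7th of each month.
May 2031: May 7, 2031.
Next: June 2031 → June 7, 2031.
Next: July 2031 → July 7, 2031.

May 7, 2031; June 7, 2031; July 7, 2031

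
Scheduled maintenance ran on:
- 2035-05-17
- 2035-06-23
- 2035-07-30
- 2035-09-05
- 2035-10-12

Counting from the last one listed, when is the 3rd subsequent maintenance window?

The spacing is 37, 37, 37, 37 days — always 37 days.
2035-10-12 + 37 days = 2035-11-18.
2035-11-18 + 37 days = 2035-12-25.
2035-12-25 + 37 days = 2036-01-31.

2036-01-31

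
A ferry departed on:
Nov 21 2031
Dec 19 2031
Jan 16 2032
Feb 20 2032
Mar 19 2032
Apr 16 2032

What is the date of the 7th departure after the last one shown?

These are Fridays at 28- or 35-day spacing (28, 28, 35, 28, 28).
The pattern: 3rd Friday of the month.
May 2032 — 3rd Friday is May 21 2032.
3rd Friday of June 2032: Jun 18 2032.
3rd Friday of July 2032: Jul 16 2032.
August 2032 — 3rd Friday is Aug 20 2032.
September 2032 — 3rd Friday is Sep 17 2032.
3rd Friday of October 2032: Oct 15 2032.
November 2032 — 3rd Friday is Nov 19 2032.

Nov 19 2032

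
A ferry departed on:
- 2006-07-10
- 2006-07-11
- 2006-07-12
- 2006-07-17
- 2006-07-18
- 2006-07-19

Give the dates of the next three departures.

The gap pattern 1, 1, 5, 1, 1 repeats every 3 events.
These are the Mondays, Tuesdays and Wednesdays of each week.
Next Monday: 2006-07-24.
The following Tuesday is 2006-07-25.
Next Wednesday: 2006-07-26.

2006-07-24, 2006-07-25, 2006-07-26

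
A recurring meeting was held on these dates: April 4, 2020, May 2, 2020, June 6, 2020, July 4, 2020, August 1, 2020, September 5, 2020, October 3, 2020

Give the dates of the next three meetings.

All dates are Saturdays, 28, 35, 28, 28, 35, 28 days apart.
Specifically, the 1st Saturday of each month.
November 2020 — 1st Saturday is November 7, 2020.
December 2020 — 1st Saturday is December 5, 2020.
1st Saturday of January 2021: January 2, 2021.

November 7, 2020; December 5, 2020; January 2, 2021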